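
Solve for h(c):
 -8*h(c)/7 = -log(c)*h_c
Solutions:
 h(c) = C1*exp(8*li(c)/7)


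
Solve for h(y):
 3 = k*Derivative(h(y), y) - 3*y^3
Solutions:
 h(y) = C1 + 3*y^4/(4*k) + 3*y/k


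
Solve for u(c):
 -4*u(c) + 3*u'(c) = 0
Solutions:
 u(c) = C1*exp(4*c/3)


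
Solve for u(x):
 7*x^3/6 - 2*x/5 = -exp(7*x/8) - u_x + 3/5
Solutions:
 u(x) = C1 - 7*x^4/24 + x^2/5 + 3*x/5 - 8*exp(7*x/8)/7


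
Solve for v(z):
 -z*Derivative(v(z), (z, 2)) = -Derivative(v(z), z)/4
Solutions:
 v(z) = C1 + C2*z^(5/4)


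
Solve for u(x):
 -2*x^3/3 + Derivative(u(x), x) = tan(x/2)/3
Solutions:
 u(x) = C1 + x^4/6 - 2*log(cos(x/2))/3


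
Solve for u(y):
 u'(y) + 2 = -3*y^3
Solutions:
 u(y) = C1 - 3*y^4/4 - 2*y


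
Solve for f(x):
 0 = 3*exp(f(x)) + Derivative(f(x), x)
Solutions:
 f(x) = log(1/(C1 + 3*x))


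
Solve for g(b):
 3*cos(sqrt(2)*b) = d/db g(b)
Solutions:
 g(b) = C1 + 3*sqrt(2)*sin(sqrt(2)*b)/2


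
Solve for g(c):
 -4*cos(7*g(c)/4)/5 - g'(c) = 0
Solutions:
 4*c/5 - 2*log(sin(7*g(c)/4) - 1)/7 + 2*log(sin(7*g(c)/4) + 1)/7 = C1


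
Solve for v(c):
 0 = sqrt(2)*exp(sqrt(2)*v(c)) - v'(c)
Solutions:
 v(c) = sqrt(2)*(2*log(-1/(C1 + sqrt(2)*c)) - log(2))/4


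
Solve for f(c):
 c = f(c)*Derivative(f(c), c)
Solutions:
 f(c) = -sqrt(C1 + c^2)
 f(c) = sqrt(C1 + c^2)


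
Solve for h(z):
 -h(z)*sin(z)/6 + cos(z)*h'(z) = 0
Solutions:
 h(z) = C1/cos(z)^(1/6)


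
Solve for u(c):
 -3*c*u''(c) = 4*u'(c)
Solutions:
 u(c) = C1 + C2/c^(1/3)


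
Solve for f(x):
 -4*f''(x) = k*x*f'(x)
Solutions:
 f(x) = Piecewise((-sqrt(2)*sqrt(pi)*C1*erf(sqrt(2)*sqrt(k)*x/4)/sqrt(k) - C2, (k > 0) | (k < 0)), (-C1*x - C2, True))


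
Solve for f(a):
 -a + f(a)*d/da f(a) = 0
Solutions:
 f(a) = -sqrt(C1 + a^2)
 f(a) = sqrt(C1 + a^2)


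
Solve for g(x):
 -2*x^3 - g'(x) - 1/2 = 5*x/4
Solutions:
 g(x) = C1 - x^4/2 - 5*x^2/8 - x/2


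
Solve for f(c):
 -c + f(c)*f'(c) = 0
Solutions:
 f(c) = -sqrt(C1 + c^2)
 f(c) = sqrt(C1 + c^2)


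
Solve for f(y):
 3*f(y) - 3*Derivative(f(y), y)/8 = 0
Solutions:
 f(y) = C1*exp(8*y)


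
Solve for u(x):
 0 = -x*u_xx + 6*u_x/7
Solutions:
 u(x) = C1 + C2*x^(13/7)


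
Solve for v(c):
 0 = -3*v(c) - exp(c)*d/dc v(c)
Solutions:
 v(c) = C1*exp(3*exp(-c))


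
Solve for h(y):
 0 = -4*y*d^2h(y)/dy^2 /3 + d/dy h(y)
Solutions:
 h(y) = C1 + C2*y^(7/4)


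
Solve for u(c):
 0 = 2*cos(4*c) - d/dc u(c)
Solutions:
 u(c) = C1 + sin(4*c)/2


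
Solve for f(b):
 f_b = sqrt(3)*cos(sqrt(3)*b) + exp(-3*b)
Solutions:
 f(b) = C1 + sin(sqrt(3)*b) - exp(-3*b)/3


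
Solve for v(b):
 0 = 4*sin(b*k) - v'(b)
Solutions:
 v(b) = C1 - 4*cos(b*k)/k


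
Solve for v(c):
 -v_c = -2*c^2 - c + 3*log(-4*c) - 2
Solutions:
 v(c) = C1 + 2*c^3/3 + c^2/2 - 3*c*log(-c) + c*(5 - 6*log(2))


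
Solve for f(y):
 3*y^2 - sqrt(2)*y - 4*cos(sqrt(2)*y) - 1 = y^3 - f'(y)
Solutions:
 f(y) = C1 + y^4/4 - y^3 + sqrt(2)*y^2/2 + y + 2*sqrt(2)*sin(sqrt(2)*y)


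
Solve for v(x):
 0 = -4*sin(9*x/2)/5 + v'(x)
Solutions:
 v(x) = C1 - 8*cos(9*x/2)/45


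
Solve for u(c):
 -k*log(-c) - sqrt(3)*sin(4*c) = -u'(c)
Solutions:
 u(c) = C1 + c*k*(log(-c) - 1) - sqrt(3)*cos(4*c)/4


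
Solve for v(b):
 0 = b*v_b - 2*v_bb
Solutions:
 v(b) = C1 + C2*erfi(b/2)


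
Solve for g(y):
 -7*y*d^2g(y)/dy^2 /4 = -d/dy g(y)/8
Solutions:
 g(y) = C1 + C2*y^(15/14)


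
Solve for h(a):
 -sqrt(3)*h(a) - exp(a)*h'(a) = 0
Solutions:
 h(a) = C1*exp(sqrt(3)*exp(-a))


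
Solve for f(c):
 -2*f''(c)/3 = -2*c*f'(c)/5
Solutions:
 f(c) = C1 + C2*erfi(sqrt(30)*c/10)


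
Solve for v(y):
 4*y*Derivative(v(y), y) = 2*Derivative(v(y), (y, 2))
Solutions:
 v(y) = C1 + C2*erfi(y)


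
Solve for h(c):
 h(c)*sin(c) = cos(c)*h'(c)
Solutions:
 h(c) = C1/cos(c)


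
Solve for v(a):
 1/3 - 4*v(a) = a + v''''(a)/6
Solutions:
 v(a) = -a/4 + (C1*sin(6^(1/4)*a) + C2*cos(6^(1/4)*a))*exp(-6^(1/4)*a) + (C3*sin(6^(1/4)*a) + C4*cos(6^(1/4)*a))*exp(6^(1/4)*a) + 1/12


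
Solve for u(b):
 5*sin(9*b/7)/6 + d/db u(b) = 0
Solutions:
 u(b) = C1 + 35*cos(9*b/7)/54


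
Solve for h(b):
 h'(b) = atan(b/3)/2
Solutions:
 h(b) = C1 + b*atan(b/3)/2 - 3*log(b^2 + 9)/4


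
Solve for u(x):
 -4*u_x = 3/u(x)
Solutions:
 u(x) = -sqrt(C1 - 6*x)/2
 u(x) = sqrt(C1 - 6*x)/2


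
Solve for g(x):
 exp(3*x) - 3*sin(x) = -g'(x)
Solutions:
 g(x) = C1 - exp(3*x)/3 - 3*cos(x)


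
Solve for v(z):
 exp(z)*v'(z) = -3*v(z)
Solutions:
 v(z) = C1*exp(3*exp(-z))


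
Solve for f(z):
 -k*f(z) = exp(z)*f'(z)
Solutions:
 f(z) = C1*exp(k*exp(-z))


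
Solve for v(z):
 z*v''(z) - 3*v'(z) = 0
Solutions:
 v(z) = C1 + C2*z^4


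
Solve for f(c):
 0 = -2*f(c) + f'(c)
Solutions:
 f(c) = C1*exp(2*c)


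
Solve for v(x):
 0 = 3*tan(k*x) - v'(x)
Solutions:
 v(x) = C1 + 3*Piecewise((-log(cos(k*x))/k, Ne(k, 0)), (0, True))


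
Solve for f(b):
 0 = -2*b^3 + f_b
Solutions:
 f(b) = C1 + b^4/2


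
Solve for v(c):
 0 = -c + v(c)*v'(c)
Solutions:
 v(c) = -sqrt(C1 + c^2)
 v(c) = sqrt(C1 + c^2)


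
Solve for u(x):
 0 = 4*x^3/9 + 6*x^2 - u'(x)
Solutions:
 u(x) = C1 + x^4/9 + 2*x^3


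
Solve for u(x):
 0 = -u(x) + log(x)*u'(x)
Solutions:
 u(x) = C1*exp(li(x))


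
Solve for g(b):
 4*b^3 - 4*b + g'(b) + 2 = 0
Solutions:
 g(b) = C1 - b^4 + 2*b^2 - 2*b


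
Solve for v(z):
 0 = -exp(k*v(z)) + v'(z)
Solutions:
 v(z) = Piecewise((log(-1/(C1*k + k*z))/k, Ne(k, 0)), (nan, True))
 v(z) = Piecewise((C1 + z, Eq(k, 0)), (nan, True))


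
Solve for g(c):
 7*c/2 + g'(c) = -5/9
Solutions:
 g(c) = C1 - 7*c^2/4 - 5*c/9


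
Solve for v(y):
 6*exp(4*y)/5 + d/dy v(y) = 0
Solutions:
 v(y) = C1 - 3*exp(4*y)/10


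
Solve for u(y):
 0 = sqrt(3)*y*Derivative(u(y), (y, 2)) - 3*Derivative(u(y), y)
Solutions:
 u(y) = C1 + C2*y^(1 + sqrt(3))


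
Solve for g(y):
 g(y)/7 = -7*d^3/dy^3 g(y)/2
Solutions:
 g(y) = C3*exp(-14^(1/3)*y/7) + (C1*sin(14^(1/3)*sqrt(3)*y/14) + C2*cos(14^(1/3)*sqrt(3)*y/14))*exp(14^(1/3)*y/14)


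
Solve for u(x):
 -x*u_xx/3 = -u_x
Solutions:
 u(x) = C1 + C2*x^4


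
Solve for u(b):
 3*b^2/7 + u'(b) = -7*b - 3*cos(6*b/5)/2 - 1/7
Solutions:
 u(b) = C1 - b^3/7 - 7*b^2/2 - b/7 - 5*sin(3*b/5)*cos(3*b/5)/2


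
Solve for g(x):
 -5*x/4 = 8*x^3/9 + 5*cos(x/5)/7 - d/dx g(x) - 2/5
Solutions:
 g(x) = C1 + 2*x^4/9 + 5*x^2/8 - 2*x/5 + 25*sin(x/5)/7


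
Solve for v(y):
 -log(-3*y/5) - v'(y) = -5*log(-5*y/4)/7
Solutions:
 v(y) = C1 - 2*y*log(-y)/7 + y*(-log(12) + 2/7 + 4*log(2)/7 + 12*log(5)/7)


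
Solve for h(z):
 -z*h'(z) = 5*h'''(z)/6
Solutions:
 h(z) = C1 + Integral(C2*airyai(-5^(2/3)*6^(1/3)*z/5) + C3*airybi(-5^(2/3)*6^(1/3)*z/5), z)


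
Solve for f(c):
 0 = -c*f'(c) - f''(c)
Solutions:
 f(c) = C1 + C2*erf(sqrt(2)*c/2)


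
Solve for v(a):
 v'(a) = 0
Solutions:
 v(a) = C1


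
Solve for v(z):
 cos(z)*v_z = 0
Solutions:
 v(z) = C1


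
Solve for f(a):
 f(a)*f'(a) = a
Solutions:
 f(a) = -sqrt(C1 + a^2)
 f(a) = sqrt(C1 + a^2)


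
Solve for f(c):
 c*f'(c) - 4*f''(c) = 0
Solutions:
 f(c) = C1 + C2*erfi(sqrt(2)*c/4)


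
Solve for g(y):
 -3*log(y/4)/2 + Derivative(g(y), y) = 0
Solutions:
 g(y) = C1 + 3*y*log(y)/2 - 3*y*log(2) - 3*y/2


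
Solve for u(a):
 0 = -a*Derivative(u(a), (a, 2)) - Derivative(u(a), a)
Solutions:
 u(a) = C1 + C2*log(a)


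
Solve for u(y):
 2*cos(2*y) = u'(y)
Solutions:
 u(y) = C1 + sin(2*y)


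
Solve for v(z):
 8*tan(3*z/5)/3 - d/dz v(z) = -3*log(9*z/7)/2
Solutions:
 v(z) = C1 + 3*z*log(z)/2 - 3*z*log(7)/2 - 3*z/2 + 3*z*log(3) - 40*log(cos(3*z/5))/9


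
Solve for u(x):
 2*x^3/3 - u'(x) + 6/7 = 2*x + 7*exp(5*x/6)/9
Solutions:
 u(x) = C1 + x^4/6 - x^2 + 6*x/7 - 14*exp(5*x/6)/15


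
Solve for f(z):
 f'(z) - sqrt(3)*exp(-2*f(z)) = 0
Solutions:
 f(z) = log(-sqrt(C1 + 2*sqrt(3)*z))
 f(z) = log(C1 + 2*sqrt(3)*z)/2


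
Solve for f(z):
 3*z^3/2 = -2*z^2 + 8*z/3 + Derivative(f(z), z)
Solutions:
 f(z) = C1 + 3*z^4/8 + 2*z^3/3 - 4*z^2/3


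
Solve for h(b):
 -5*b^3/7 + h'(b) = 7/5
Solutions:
 h(b) = C1 + 5*b^4/28 + 7*b/5


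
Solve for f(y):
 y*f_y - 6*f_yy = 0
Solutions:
 f(y) = C1 + C2*erfi(sqrt(3)*y/6)


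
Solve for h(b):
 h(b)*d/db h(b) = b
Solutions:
 h(b) = -sqrt(C1 + b^2)
 h(b) = sqrt(C1 + b^2)


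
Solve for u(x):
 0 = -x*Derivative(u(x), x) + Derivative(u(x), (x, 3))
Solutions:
 u(x) = C1 + Integral(C2*airyai(x) + C3*airybi(x), x)


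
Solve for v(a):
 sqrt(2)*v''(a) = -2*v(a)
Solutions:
 v(a) = C1*sin(2^(1/4)*a) + C2*cos(2^(1/4)*a)


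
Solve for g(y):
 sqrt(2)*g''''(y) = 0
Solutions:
 g(y) = C1 + C2*y + C3*y^2 + C4*y^3


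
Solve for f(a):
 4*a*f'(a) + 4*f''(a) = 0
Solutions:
 f(a) = C1 + C2*erf(sqrt(2)*a/2)


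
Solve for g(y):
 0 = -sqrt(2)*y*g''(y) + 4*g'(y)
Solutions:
 g(y) = C1 + C2*y^(1 + 2*sqrt(2))


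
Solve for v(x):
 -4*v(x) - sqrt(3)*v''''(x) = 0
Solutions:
 v(x) = (C1*sin(3^(7/8)*x/3) + C2*cos(3^(7/8)*x/3))*exp(-3^(7/8)*x/3) + (C3*sin(3^(7/8)*x/3) + C4*cos(3^(7/8)*x/3))*exp(3^(7/8)*x/3)


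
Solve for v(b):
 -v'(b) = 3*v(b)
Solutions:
 v(b) = C1*exp(-3*b)


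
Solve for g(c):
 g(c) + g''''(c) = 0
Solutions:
 g(c) = (C1*sin(sqrt(2)*c/2) + C2*cos(sqrt(2)*c/2))*exp(-sqrt(2)*c/2) + (C3*sin(sqrt(2)*c/2) + C4*cos(sqrt(2)*c/2))*exp(sqrt(2)*c/2)


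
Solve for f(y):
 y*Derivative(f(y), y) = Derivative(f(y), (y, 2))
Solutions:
 f(y) = C1 + C2*erfi(sqrt(2)*y/2)


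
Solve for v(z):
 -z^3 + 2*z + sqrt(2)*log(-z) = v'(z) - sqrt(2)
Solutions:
 v(z) = C1 - z^4/4 + z^2 + sqrt(2)*z*log(-z)


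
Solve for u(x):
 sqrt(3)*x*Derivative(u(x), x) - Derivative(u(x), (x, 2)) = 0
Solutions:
 u(x) = C1 + C2*erfi(sqrt(2)*3^(1/4)*x/2)


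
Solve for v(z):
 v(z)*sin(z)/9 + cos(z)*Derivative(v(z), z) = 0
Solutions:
 v(z) = C1*cos(z)^(1/9)


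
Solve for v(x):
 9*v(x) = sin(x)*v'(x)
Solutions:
 v(x) = C1*sqrt(cos(x) - 1)*(cos(x)^4 - 4*cos(x)^3 + 6*cos(x)^2 - 4*cos(x) + 1)/(sqrt(cos(x) + 1)*(cos(x)^4 + 4*cos(x)^3 + 6*cos(x)^2 + 4*cos(x) + 1))


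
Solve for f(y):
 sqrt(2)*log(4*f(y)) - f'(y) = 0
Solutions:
 -sqrt(2)*Integral(1/(log(_y) + 2*log(2)), (_y, f(y)))/2 = C1 - y


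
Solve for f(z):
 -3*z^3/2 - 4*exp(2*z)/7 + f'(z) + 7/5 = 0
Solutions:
 f(z) = C1 + 3*z^4/8 - 7*z/5 + 2*exp(2*z)/7


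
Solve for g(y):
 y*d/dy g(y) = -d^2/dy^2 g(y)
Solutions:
 g(y) = C1 + C2*erf(sqrt(2)*y/2)


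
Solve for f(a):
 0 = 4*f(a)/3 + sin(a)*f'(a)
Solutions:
 f(a) = C1*(cos(a) + 1)^(2/3)/(cos(a) - 1)^(2/3)


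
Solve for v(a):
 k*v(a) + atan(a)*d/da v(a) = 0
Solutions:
 v(a) = C1*exp(-k*Integral(1/atan(a), a))


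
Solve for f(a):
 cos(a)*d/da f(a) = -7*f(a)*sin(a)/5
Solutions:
 f(a) = C1*cos(a)^(7/5)


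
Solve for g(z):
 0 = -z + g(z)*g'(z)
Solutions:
 g(z) = -sqrt(C1 + z^2)
 g(z) = sqrt(C1 + z^2)


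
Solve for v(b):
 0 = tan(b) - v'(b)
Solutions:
 v(b) = C1 - log(cos(b))


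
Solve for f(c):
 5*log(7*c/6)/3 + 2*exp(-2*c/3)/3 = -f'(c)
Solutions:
 f(c) = C1 - 5*c*log(c)/3 + 5*c*(-log(7) + 1 + log(6))/3 + exp(-2*c/3)


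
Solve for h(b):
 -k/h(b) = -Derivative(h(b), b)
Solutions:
 h(b) = -sqrt(C1 + 2*b*k)
 h(b) = sqrt(C1 + 2*b*k)


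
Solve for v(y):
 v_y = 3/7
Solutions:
 v(y) = C1 + 3*y/7


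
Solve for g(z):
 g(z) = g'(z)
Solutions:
 g(z) = C1*exp(z)


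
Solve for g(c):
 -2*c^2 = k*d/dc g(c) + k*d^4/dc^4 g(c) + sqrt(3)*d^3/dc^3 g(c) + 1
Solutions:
 g(c) = C1 + C2*exp(-c*(3^(1/3)*(sqrt((9 + 2*sqrt(3)/k^3)^2 - 12/k^6)/2 + 9/2 + sqrt(3)/k^3)^(1/3) + sqrt(3)/k + 3^(2/3)/(k^2*(sqrt((9 + 2*sqrt(3)/k^3)^2 - 12/k^6)/2 + 9/2 + sqrt(3)/k^3)^(1/3)))/3) + C3*exp(c*(3^(1/3)*(sqrt((9 + 2*sqrt(3)/k^3)^2 - 12/k^6)/2 + 9/2 + sqrt(3)/k^3)^(1/3)/6 - 3^(5/6)*I*(sqrt((9 + 2*sqrt(3)/k^3)^2 - 12/k^6)/2 + 9/2 + sqrt(3)/k^3)^(1/3)/6 - sqrt(3)/(3*k) - 2/(k^2*(-3^(1/3) + 3^(5/6)*I)*(sqrt((9 + 2*sqrt(3)/k^3)^2 - 12/k^6)/2 + 9/2 + sqrt(3)/k^3)^(1/3)))) + C4*exp(c*(3^(1/3)*(sqrt((9 + 2*sqrt(3)/k^3)^2 - 12/k^6)/2 + 9/2 + sqrt(3)/k^3)^(1/3)/6 + 3^(5/6)*I*(sqrt((9 + 2*sqrt(3)/k^3)^2 - 12/k^6)/2 + 9/2 + sqrt(3)/k^3)^(1/3)/6 - sqrt(3)/(3*k) + 2/(k^2*(3^(1/3) + 3^(5/6)*I)*(sqrt((9 + 2*sqrt(3)/k^3)^2 - 12/k^6)/2 + 9/2 + sqrt(3)/k^3)^(1/3)))) - 2*c^3/(3*k) - c/k + 4*sqrt(3)*c/k^2


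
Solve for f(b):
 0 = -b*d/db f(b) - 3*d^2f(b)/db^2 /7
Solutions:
 f(b) = C1 + C2*erf(sqrt(42)*b/6)


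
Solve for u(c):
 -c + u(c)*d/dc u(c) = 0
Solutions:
 u(c) = -sqrt(C1 + c^2)
 u(c) = sqrt(C1 + c^2)


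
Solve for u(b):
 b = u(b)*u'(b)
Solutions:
 u(b) = -sqrt(C1 + b^2)
 u(b) = sqrt(C1 + b^2)


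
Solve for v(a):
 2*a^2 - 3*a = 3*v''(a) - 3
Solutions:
 v(a) = C1 + C2*a + a^4/18 - a^3/6 + a^2/2


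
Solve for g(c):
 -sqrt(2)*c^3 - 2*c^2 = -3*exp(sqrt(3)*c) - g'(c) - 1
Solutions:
 g(c) = C1 + sqrt(2)*c^4/4 + 2*c^3/3 - c - sqrt(3)*exp(sqrt(3)*c)


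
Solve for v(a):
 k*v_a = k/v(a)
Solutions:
 v(a) = -sqrt(C1 + 2*a)
 v(a) = sqrt(C1 + 2*a)


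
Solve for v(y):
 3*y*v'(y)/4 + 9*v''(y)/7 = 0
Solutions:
 v(y) = C1 + C2*erf(sqrt(42)*y/12)


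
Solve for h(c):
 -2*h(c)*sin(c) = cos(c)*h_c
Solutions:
 h(c) = C1*cos(c)^2


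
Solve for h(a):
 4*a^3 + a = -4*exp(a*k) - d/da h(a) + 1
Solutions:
 h(a) = C1 - a^4 - a^2/2 + a - 4*exp(a*k)/k


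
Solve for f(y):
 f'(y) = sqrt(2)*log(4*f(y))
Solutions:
 -sqrt(2)*Integral(1/(log(_y) + 2*log(2)), (_y, f(y)))/2 = C1 - y


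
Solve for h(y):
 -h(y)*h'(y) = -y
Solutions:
 h(y) = -sqrt(C1 + y^2)
 h(y) = sqrt(C1 + y^2)


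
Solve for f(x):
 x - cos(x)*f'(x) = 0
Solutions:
 f(x) = C1 + Integral(x/cos(x), x)


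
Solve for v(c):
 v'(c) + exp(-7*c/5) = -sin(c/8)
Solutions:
 v(c) = C1 + 8*cos(c/8) + 5*exp(-7*c/5)/7


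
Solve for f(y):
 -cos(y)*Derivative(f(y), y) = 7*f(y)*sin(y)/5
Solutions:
 f(y) = C1*cos(y)^(7/5)


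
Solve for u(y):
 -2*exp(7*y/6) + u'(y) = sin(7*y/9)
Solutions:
 u(y) = C1 + 12*exp(7*y/6)/7 - 9*cos(7*y/9)/7


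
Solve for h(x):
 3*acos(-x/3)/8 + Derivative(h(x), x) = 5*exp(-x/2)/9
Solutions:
 h(x) = C1 - 3*x*acos(-x/3)/8 - 3*sqrt(9 - x^2)/8 - 10*exp(-x/2)/9


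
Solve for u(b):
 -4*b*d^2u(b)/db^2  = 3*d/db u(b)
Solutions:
 u(b) = C1 + C2*b^(1/4)


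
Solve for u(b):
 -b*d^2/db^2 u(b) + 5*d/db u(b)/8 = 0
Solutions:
 u(b) = C1 + C2*b^(13/8)


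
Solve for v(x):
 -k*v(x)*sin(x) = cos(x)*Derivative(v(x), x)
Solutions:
 v(x) = C1*exp(k*log(cos(x)))


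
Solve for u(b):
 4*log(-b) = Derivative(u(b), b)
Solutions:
 u(b) = C1 + 4*b*log(-b) - 4*b


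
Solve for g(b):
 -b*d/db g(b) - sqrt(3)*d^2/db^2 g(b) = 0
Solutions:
 g(b) = C1 + C2*erf(sqrt(2)*3^(3/4)*b/6)


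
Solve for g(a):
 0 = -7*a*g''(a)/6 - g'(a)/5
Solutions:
 g(a) = C1 + C2*a^(29/35)


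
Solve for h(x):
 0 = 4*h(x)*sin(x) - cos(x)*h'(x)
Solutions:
 h(x) = C1/cos(x)^4


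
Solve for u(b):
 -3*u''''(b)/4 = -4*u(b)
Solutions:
 u(b) = C1*exp(-2*3^(3/4)*b/3) + C2*exp(2*3^(3/4)*b/3) + C3*sin(2*3^(3/4)*b/3) + C4*cos(2*3^(3/4)*b/3)


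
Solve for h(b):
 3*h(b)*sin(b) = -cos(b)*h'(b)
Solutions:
 h(b) = C1*cos(b)^3


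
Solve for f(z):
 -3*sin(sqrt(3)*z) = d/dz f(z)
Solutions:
 f(z) = C1 + sqrt(3)*cos(sqrt(3)*z)


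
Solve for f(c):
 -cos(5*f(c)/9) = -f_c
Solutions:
 -c - 9*log(sin(5*f(c)/9) - 1)/10 + 9*log(sin(5*f(c)/9) + 1)/10 = C1


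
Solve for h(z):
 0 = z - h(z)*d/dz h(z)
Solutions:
 h(z) = -sqrt(C1 + z^2)
 h(z) = sqrt(C1 + z^2)


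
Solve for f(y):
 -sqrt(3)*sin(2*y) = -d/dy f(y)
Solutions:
 f(y) = C1 - sqrt(3)*cos(2*y)/2


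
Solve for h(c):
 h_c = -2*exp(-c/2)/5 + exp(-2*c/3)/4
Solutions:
 h(c) = C1 + 4*exp(-c/2)/5 - 3*exp(-2*c/3)/8


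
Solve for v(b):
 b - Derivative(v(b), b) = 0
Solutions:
 v(b) = C1 + b^2/2


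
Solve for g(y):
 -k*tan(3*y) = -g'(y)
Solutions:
 g(y) = C1 - k*log(cos(3*y))/3


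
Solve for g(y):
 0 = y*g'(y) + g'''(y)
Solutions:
 g(y) = C1 + Integral(C2*airyai(-y) + C3*airybi(-y), y)


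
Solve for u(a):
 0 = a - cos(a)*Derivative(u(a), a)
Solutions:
 u(a) = C1 + Integral(a/cos(a), a)


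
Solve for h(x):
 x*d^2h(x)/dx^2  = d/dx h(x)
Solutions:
 h(x) = C1 + C2*x^2


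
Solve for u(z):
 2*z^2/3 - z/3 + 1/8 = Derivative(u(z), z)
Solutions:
 u(z) = C1 + 2*z^3/9 - z^2/6 + z/8


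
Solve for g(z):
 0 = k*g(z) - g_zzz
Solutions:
 g(z) = C1*exp(k^(1/3)*z) + C2*exp(k^(1/3)*z*(-1 + sqrt(3)*I)/2) + C3*exp(-k^(1/3)*z*(1 + sqrt(3)*I)/2)


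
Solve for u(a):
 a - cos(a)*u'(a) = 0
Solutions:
 u(a) = C1 + Integral(a/cos(a), a)


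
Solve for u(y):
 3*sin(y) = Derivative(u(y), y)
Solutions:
 u(y) = C1 - 3*cos(y)


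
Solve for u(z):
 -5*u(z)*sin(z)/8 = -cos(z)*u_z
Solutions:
 u(z) = C1/cos(z)^(5/8)


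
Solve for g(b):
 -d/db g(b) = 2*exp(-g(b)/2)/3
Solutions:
 g(b) = 2*log(C1 - b/3)


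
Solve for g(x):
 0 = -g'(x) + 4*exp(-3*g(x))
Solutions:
 g(x) = log(C1 + 12*x)/3
 g(x) = log((-3^(1/3) - 3^(5/6)*I)*(C1 + 4*x)^(1/3)/2)
 g(x) = log((-3^(1/3) + 3^(5/6)*I)*(C1 + 4*x)^(1/3)/2)


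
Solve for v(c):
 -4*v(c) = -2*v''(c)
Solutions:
 v(c) = C1*exp(-sqrt(2)*c) + C2*exp(sqrt(2)*c)


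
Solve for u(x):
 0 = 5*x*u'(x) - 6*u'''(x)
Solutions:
 u(x) = C1 + Integral(C2*airyai(5^(1/3)*6^(2/3)*x/6) + C3*airybi(5^(1/3)*6^(2/3)*x/6), x)


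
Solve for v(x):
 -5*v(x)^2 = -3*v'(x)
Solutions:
 v(x) = -3/(C1 + 5*x)


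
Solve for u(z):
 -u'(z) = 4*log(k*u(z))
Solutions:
 li(k*u(z))/k = C1 - 4*z


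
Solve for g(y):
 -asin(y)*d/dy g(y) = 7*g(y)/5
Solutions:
 g(y) = C1*exp(-7*Integral(1/asin(y), y)/5)


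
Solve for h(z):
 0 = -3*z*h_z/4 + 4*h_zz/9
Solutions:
 h(z) = C1 + C2*erfi(3*sqrt(6)*z/8)


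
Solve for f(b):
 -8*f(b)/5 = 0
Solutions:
 f(b) = 0


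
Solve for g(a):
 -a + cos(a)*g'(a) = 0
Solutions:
 g(a) = C1 + Integral(a/cos(a), a)


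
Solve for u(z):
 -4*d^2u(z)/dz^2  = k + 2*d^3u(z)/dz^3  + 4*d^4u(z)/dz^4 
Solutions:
 u(z) = C1 + C2*z - k*z^2/8 + (C3*sin(sqrt(15)*z/4) + C4*cos(sqrt(15)*z/4))*exp(-z/4)


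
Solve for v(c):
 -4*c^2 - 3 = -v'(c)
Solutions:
 v(c) = C1 + 4*c^3/3 + 3*c


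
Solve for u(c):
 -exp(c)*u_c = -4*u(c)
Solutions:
 u(c) = C1*exp(-4*exp(-c))


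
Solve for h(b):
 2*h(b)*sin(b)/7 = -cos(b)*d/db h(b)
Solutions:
 h(b) = C1*cos(b)^(2/7)


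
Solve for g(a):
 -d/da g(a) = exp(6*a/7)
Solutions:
 g(a) = C1 - 7*exp(6*a/7)/6


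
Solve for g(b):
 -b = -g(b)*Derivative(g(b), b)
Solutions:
 g(b) = -sqrt(C1 + b^2)
 g(b) = sqrt(C1 + b^2)


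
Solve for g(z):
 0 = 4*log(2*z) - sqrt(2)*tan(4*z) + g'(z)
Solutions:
 g(z) = C1 - 4*z*log(z) - 4*z*log(2) + 4*z - sqrt(2)*log(cos(4*z))/4


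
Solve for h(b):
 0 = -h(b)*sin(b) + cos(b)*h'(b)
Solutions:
 h(b) = C1/cos(b)


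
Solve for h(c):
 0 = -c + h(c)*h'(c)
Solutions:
 h(c) = -sqrt(C1 + c^2)
 h(c) = sqrt(C1 + c^2)


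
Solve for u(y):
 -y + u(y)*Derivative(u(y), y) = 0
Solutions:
 u(y) = -sqrt(C1 + y^2)
 u(y) = sqrt(C1 + y^2)


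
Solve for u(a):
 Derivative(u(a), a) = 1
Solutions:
 u(a) = C1 + a


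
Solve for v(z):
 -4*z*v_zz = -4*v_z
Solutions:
 v(z) = C1 + C2*z^2


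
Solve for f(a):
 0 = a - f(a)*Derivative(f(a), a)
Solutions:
 f(a) = -sqrt(C1 + a^2)
 f(a) = sqrt(C1 + a^2)


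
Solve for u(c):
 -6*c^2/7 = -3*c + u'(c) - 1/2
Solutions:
 u(c) = C1 - 2*c^3/7 + 3*c^2/2 + c/2


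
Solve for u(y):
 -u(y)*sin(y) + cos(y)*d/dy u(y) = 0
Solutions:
 u(y) = C1/cos(y)


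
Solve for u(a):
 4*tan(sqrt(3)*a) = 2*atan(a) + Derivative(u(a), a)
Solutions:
 u(a) = C1 - 2*a*atan(a) + log(a^2 + 1) - 4*sqrt(3)*log(cos(sqrt(3)*a))/3


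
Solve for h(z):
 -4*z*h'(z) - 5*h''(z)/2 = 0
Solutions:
 h(z) = C1 + C2*erf(2*sqrt(5)*z/5)


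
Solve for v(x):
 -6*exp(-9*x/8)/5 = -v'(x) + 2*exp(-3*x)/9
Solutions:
 v(x) = C1 - 2*exp(-3*x)/27 - 16*exp(-9*x/8)/15


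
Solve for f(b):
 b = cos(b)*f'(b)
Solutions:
 f(b) = C1 + Integral(b/cos(b), b)


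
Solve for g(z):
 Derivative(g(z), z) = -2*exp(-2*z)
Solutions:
 g(z) = C1 + exp(-2*z)


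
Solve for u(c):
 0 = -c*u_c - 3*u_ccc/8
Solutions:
 u(c) = C1 + Integral(C2*airyai(-2*3^(2/3)*c/3) + C3*airybi(-2*3^(2/3)*c/3), c)


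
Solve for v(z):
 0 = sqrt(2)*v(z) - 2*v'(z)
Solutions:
 v(z) = C1*exp(sqrt(2)*z/2)


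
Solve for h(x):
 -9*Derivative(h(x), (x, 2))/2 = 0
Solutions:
 h(x) = C1 + C2*x


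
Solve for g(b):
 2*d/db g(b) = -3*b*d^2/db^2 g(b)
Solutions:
 g(b) = C1 + C2*b^(1/3)


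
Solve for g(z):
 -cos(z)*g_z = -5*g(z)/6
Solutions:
 g(z) = C1*(sin(z) + 1)^(5/12)/(sin(z) - 1)^(5/12)


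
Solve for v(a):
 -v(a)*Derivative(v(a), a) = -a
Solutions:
 v(a) = -sqrt(C1 + a^2)
 v(a) = sqrt(C1 + a^2)


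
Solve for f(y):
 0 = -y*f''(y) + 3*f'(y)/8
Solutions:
 f(y) = C1 + C2*y^(11/8)


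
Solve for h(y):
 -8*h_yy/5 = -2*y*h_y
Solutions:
 h(y) = C1 + C2*erfi(sqrt(10)*y/4)


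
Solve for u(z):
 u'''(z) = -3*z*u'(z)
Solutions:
 u(z) = C1 + Integral(C2*airyai(-3^(1/3)*z) + C3*airybi(-3^(1/3)*z), z)


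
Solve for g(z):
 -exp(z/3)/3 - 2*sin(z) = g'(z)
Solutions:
 g(z) = C1 - exp(z)^(1/3) + 2*cos(z)


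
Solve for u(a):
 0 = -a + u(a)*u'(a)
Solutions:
 u(a) = -sqrt(C1 + a^2)
 u(a) = sqrt(C1 + a^2)


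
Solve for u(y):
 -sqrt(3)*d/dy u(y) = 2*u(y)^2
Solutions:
 u(y) = 3/(C1 + 2*sqrt(3)*y)


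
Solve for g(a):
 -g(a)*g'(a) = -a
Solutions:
 g(a) = -sqrt(C1 + a^2)
 g(a) = sqrt(C1 + a^2)


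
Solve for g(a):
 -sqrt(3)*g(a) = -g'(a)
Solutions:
 g(a) = C1*exp(sqrt(3)*a)


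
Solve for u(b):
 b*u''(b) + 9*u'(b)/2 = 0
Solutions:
 u(b) = C1 + C2/b^(7/2)


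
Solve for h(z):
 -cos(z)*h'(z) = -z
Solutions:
 h(z) = C1 + Integral(z/cos(z), z)


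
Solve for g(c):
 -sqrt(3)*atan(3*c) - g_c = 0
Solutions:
 g(c) = C1 - sqrt(3)*(c*atan(3*c) - log(9*c^2 + 1)/6)


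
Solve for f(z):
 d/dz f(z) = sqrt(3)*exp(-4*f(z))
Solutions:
 f(z) = log(-I*(C1 + 4*sqrt(3)*z)^(1/4))
 f(z) = log(I*(C1 + 4*sqrt(3)*z)^(1/4))
 f(z) = log(-(C1 + 4*sqrt(3)*z)^(1/4))
 f(z) = log(C1 + 4*sqrt(3)*z)/4


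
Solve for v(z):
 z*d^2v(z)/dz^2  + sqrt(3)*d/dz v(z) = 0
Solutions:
 v(z) = C1 + C2*z^(1 - sqrt(3))


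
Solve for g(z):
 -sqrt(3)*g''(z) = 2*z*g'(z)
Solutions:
 g(z) = C1 + C2*erf(3^(3/4)*z/3)


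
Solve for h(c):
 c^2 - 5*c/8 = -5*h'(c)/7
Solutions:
 h(c) = C1 - 7*c^3/15 + 7*c^2/16


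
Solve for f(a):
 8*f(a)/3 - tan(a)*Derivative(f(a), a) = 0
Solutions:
 f(a) = C1*sin(a)^(8/3)


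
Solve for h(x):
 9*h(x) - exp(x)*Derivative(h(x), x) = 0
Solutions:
 h(x) = C1*exp(-9*exp(-x))


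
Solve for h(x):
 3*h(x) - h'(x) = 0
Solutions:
 h(x) = C1*exp(3*x)


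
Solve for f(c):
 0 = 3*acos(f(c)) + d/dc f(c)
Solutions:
 Integral(1/acos(_y), (_y, f(c))) = C1 - 3*c


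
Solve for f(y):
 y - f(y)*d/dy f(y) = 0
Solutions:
 f(y) = -sqrt(C1 + y^2)
 f(y) = sqrt(C1 + y^2)


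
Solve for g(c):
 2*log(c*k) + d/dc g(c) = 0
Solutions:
 g(c) = C1 - 2*c*log(c*k) + 2*c


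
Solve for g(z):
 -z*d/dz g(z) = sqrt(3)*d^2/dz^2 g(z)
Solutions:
 g(z) = C1 + C2*erf(sqrt(2)*3^(3/4)*z/6)


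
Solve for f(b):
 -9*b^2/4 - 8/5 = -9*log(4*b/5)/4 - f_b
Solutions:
 f(b) = C1 + 3*b^3/4 - 9*b*log(b)/4 - 9*b*log(2)/2 + 9*b*log(5)/4 + 77*b/20


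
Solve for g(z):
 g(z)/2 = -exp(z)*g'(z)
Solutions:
 g(z) = C1*exp(exp(-z)/2)


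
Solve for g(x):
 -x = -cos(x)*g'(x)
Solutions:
 g(x) = C1 + Integral(x/cos(x), x)


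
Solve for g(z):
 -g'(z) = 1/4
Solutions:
 g(z) = C1 - z/4


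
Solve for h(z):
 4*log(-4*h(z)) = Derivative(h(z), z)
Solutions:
 -Integral(1/(log(-_y) + 2*log(2)), (_y, h(z)))/4 = C1 - z


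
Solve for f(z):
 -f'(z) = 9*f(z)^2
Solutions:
 f(z) = 1/(C1 + 9*z)


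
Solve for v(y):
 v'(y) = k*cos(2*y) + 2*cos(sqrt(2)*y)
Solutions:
 v(y) = C1 + k*sin(2*y)/2 + sqrt(2)*sin(sqrt(2)*y)


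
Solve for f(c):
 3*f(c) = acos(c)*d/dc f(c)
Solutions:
 f(c) = C1*exp(3*Integral(1/acos(c), c))


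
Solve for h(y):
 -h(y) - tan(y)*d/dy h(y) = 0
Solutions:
 h(y) = C1/sin(y)


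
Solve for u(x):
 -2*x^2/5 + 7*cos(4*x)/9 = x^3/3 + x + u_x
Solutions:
 u(x) = C1 - x^4/12 - 2*x^3/15 - x^2/2 + 7*sin(4*x)/36


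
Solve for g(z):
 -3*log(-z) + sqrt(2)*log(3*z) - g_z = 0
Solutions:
 g(z) = C1 - z*(3 - sqrt(2))*log(z) + z*(-sqrt(2) + sqrt(2)*log(3) + 3 - 3*I*pi)


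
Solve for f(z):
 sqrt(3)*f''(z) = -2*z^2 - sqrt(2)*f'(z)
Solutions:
 f(z) = C1 + C2*exp(-sqrt(6)*z/3) - sqrt(2)*z^3/3 + sqrt(3)*z^2 - 3*sqrt(2)*z


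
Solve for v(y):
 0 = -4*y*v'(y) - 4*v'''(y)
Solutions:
 v(y) = C1 + Integral(C2*airyai(-y) + C3*airybi(-y), y)


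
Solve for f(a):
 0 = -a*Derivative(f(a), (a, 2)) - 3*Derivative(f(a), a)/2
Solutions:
 f(a) = C1 + C2/sqrt(a)


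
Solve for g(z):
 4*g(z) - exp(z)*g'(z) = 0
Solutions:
 g(z) = C1*exp(-4*exp(-z))


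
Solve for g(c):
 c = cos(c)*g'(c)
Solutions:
 g(c) = C1 + Integral(c/cos(c), c)


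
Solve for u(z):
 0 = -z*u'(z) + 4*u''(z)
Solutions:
 u(z) = C1 + C2*erfi(sqrt(2)*z/4)


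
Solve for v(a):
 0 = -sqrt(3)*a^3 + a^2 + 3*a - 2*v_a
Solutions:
 v(a) = C1 - sqrt(3)*a^4/8 + a^3/6 + 3*a^2/4


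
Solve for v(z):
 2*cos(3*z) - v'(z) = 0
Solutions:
 v(z) = C1 + 2*sin(3*z)/3


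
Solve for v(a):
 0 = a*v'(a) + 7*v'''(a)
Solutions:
 v(a) = C1 + Integral(C2*airyai(-7^(2/3)*a/7) + C3*airybi(-7^(2/3)*a/7), a)


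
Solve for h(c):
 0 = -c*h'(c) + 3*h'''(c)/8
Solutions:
 h(c) = C1 + Integral(C2*airyai(2*3^(2/3)*c/3) + C3*airybi(2*3^(2/3)*c/3), c)


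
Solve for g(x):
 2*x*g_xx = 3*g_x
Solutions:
 g(x) = C1 + C2*x^(5/2)


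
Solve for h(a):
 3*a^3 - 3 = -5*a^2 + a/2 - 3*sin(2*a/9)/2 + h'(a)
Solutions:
 h(a) = C1 + 3*a^4/4 + 5*a^3/3 - a^2/4 - 3*a - 27*cos(2*a/9)/4


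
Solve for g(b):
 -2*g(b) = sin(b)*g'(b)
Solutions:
 g(b) = C1*(cos(b) + 1)/(cos(b) - 1)


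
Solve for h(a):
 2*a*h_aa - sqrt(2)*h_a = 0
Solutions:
 h(a) = C1 + C2*a^(sqrt(2)/2 + 1)


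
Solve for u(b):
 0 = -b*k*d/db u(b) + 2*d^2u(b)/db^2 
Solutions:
 u(b) = Piecewise((-sqrt(pi)*C1*erf(b*sqrt(-k)/2)/sqrt(-k) - C2, (k > 0) | (k < 0)), (-C1*b - C2, True))


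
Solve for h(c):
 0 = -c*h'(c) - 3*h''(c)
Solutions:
 h(c) = C1 + C2*erf(sqrt(6)*c/6)


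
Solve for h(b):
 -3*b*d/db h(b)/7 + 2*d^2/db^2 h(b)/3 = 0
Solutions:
 h(b) = C1 + C2*erfi(3*sqrt(7)*b/14)


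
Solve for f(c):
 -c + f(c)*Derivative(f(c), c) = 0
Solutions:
 f(c) = -sqrt(C1 + c^2)
 f(c) = sqrt(C1 + c^2)


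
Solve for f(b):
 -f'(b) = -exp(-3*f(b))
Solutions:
 f(b) = log(C1 + 3*b)/3
 f(b) = log((-3^(1/3) - 3^(5/6)*I)*(C1 + b)^(1/3)/2)
 f(b) = log((-3^(1/3) + 3^(5/6)*I)*(C1 + b)^(1/3)/2)


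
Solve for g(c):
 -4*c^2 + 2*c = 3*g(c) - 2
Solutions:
 g(c) = -4*c^2/3 + 2*c/3 + 2/3


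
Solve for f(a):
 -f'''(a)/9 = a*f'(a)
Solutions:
 f(a) = C1 + Integral(C2*airyai(-3^(2/3)*a) + C3*airybi(-3^(2/3)*a), a)


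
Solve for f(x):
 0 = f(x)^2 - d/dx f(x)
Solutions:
 f(x) = -1/(C1 + x)


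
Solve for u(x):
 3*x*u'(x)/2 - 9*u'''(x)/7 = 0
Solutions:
 u(x) = C1 + Integral(C2*airyai(6^(2/3)*7^(1/3)*x/6) + C3*airybi(6^(2/3)*7^(1/3)*x/6), x)


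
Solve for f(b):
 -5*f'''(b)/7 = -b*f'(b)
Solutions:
 f(b) = C1 + Integral(C2*airyai(5^(2/3)*7^(1/3)*b/5) + C3*airybi(5^(2/3)*7^(1/3)*b/5), b)


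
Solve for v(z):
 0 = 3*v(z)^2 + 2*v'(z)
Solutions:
 v(z) = 2/(C1 + 3*z)


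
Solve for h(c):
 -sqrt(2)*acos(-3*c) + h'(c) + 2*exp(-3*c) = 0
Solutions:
 h(c) = C1 + sqrt(2)*c*acos(-3*c) + sqrt(2)*sqrt(1 - 9*c^2)/3 + 2*exp(-3*c)/3


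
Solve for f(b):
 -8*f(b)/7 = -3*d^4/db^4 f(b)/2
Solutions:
 f(b) = C1*exp(-2*21^(3/4)*b/21) + C2*exp(2*21^(3/4)*b/21) + C3*sin(2*21^(3/4)*b/21) + C4*cos(2*21^(3/4)*b/21)


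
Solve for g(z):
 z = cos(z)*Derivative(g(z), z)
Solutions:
 g(z) = C1 + Integral(z/cos(z), z)


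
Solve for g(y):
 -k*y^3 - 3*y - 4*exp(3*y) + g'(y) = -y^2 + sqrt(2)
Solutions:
 g(y) = C1 + k*y^4/4 - y^3/3 + 3*y^2/2 + sqrt(2)*y + 4*exp(3*y)/3


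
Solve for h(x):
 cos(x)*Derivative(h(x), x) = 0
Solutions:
 h(x) = C1


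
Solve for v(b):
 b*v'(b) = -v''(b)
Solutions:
 v(b) = C1 + C2*erf(sqrt(2)*b/2)


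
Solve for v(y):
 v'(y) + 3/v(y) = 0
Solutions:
 v(y) = -sqrt(C1 - 6*y)
 v(y) = sqrt(C1 - 6*y)


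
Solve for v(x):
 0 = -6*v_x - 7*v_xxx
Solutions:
 v(x) = C1 + C2*sin(sqrt(42)*x/7) + C3*cos(sqrt(42)*x/7)


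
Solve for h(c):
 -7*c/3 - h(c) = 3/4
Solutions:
 h(c) = -7*c/3 - 3/4


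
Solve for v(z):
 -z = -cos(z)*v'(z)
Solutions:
 v(z) = C1 + Integral(z/cos(z), z)


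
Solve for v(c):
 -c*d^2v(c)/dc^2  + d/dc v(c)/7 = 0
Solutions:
 v(c) = C1 + C2*c^(8/7)


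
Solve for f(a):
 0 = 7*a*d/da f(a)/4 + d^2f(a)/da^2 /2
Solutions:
 f(a) = C1 + C2*erf(sqrt(7)*a/2)


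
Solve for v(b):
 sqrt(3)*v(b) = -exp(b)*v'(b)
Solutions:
 v(b) = C1*exp(sqrt(3)*exp(-b))


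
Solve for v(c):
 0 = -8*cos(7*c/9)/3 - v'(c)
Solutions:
 v(c) = C1 - 24*sin(7*c/9)/7


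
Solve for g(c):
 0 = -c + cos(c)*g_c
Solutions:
 g(c) = C1 + Integral(c/cos(c), c)


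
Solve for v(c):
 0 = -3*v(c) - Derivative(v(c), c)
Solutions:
 v(c) = C1*exp(-3*c)


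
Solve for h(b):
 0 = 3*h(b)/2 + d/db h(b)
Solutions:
 h(b) = C1*exp(-3*b/2)


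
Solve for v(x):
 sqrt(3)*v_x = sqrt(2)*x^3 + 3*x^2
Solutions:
 v(x) = C1 + sqrt(6)*x^4/12 + sqrt(3)*x^3/3


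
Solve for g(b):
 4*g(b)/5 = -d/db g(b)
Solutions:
 g(b) = C1*exp(-4*b/5)


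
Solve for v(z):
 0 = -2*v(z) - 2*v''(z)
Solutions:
 v(z) = C1*sin(z) + C2*cos(z)


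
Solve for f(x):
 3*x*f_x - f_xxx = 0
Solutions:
 f(x) = C1 + Integral(C2*airyai(3^(1/3)*x) + C3*airybi(3^(1/3)*x), x)


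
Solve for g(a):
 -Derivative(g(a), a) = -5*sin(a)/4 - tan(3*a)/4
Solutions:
 g(a) = C1 - log(cos(3*a))/12 - 5*cos(a)/4


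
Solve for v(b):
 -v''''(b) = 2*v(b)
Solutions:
 v(b) = (C1*sin(2^(3/4)*b/2) + C2*cos(2^(3/4)*b/2))*exp(-2^(3/4)*b/2) + (C3*sin(2^(3/4)*b/2) + C4*cos(2^(3/4)*b/2))*exp(2^(3/4)*b/2)


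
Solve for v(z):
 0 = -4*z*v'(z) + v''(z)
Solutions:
 v(z) = C1 + C2*erfi(sqrt(2)*z)


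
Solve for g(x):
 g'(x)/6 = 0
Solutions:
 g(x) = C1


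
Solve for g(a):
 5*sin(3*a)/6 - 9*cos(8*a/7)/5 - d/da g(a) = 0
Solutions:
 g(a) = C1 - 63*sin(8*a/7)/40 - 5*cos(3*a)/18


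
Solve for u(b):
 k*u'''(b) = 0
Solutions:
 u(b) = C1 + C2*b + C3*b^2


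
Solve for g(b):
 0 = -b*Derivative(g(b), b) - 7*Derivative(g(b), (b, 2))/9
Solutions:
 g(b) = C1 + C2*erf(3*sqrt(14)*b/14)


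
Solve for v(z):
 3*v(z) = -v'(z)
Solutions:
 v(z) = C1*exp(-3*z)


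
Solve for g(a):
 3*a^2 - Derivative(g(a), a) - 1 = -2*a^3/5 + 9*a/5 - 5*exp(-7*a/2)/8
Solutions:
 g(a) = C1 + a^4/10 + a^3 - 9*a^2/10 - a - 5*exp(-7*a/2)/28


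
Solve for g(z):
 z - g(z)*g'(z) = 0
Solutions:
 g(z) = -sqrt(C1 + z^2)
 g(z) = sqrt(C1 + z^2)


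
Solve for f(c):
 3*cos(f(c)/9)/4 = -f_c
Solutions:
 3*c/4 - 9*log(sin(f(c)/9) - 1)/2 + 9*log(sin(f(c)/9) + 1)/2 = C1


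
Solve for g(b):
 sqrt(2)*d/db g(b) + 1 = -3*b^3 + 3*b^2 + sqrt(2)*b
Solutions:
 g(b) = C1 - 3*sqrt(2)*b^4/8 + sqrt(2)*b^3/2 + b^2/2 - sqrt(2)*b/2


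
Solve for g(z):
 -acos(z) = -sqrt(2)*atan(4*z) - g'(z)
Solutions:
 g(z) = C1 + z*acos(z) - sqrt(1 - z^2) - sqrt(2)*(z*atan(4*z) - log(16*z^2 + 1)/8)


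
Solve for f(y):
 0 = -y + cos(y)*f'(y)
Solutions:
 f(y) = C1 + Integral(y/cos(y), y)


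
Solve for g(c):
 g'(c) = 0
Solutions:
 g(c) = C1


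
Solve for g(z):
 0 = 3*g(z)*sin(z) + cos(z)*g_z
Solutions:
 g(z) = C1*cos(z)^3


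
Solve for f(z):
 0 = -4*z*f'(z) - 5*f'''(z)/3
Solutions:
 f(z) = C1 + Integral(C2*airyai(-12^(1/3)*5^(2/3)*z/5) + C3*airybi(-12^(1/3)*5^(2/3)*z/5), z)


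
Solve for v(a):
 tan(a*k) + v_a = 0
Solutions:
 v(a) = C1 - Piecewise((-log(cos(a*k))/k, Ne(k, 0)), (0, True))


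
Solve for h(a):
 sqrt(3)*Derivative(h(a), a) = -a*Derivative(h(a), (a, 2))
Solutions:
 h(a) = C1 + C2*a^(1 - sqrt(3))


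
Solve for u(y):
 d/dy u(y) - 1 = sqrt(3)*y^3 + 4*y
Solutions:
 u(y) = C1 + sqrt(3)*y^4/4 + 2*y^2 + y


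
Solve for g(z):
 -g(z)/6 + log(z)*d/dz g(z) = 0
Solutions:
 g(z) = C1*exp(li(z)/6)


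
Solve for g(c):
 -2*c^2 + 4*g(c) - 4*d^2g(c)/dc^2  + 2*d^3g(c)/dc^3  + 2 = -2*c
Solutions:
 g(c) = C1*exp(c*(4/(3*sqrt(33) + 19)^(1/3) + (3*sqrt(33) + 19)^(1/3) + 4)/6)*sin(sqrt(3)*c*(-(3*sqrt(33) + 19)^(1/3) + 4/(3*sqrt(33) + 19)^(1/3))/6) + C2*exp(c*(4/(3*sqrt(33) + 19)^(1/3) + (3*sqrt(33) + 19)^(1/3) + 4)/6)*cos(sqrt(3)*c*(-(3*sqrt(33) + 19)^(1/3) + 4/(3*sqrt(33) + 19)^(1/3))/6) + C3*exp(c*(-(3*sqrt(33) + 19)^(1/3) - 4/(3*sqrt(33) + 19)^(1/3) + 2)/3) + c^2/2 - c/2 + 1/2


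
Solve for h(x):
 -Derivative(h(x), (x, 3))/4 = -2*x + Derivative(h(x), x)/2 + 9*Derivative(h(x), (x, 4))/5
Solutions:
 h(x) = C1 + C2*exp(x*(-10 + 5*5^(2/3)/(108*sqrt(105126) + 35017)^(1/3) + 5^(1/3)*(108*sqrt(105126) + 35017)^(1/3))/216)*sin(sqrt(3)*5^(1/3)*x*(-(108*sqrt(105126) + 35017)^(1/3) + 5*5^(1/3)/(108*sqrt(105126) + 35017)^(1/3))/216) + C3*exp(x*(-10 + 5*5^(2/3)/(108*sqrt(105126) + 35017)^(1/3) + 5^(1/3)*(108*sqrt(105126) + 35017)^(1/3))/216)*cos(sqrt(3)*5^(1/3)*x*(-(108*sqrt(105126) + 35017)^(1/3) + 5*5^(1/3)/(108*sqrt(105126) + 35017)^(1/3))/216) + C4*exp(-x*(5*5^(2/3)/(108*sqrt(105126) + 35017)^(1/3) + 5 + 5^(1/3)*(108*sqrt(105126) + 35017)^(1/3))/108) + 2*x^2


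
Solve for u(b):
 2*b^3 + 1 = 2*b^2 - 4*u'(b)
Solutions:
 u(b) = C1 - b^4/8 + b^3/6 - b/4


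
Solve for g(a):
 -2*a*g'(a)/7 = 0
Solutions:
 g(a) = C1


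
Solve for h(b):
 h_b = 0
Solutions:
 h(b) = C1


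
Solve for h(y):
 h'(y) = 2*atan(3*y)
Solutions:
 h(y) = C1 + 2*y*atan(3*y) - log(9*y^2 + 1)/3


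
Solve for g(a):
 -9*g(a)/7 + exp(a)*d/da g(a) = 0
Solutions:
 g(a) = C1*exp(-9*exp(-a)/7)


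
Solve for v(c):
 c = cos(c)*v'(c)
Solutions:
 v(c) = C1 + Integral(c/cos(c), c)


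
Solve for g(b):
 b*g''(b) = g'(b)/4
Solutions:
 g(b) = C1 + C2*b^(5/4)


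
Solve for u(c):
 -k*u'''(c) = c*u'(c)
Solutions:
 u(c) = C1 + Integral(C2*airyai(c*(-1/k)^(1/3)) + C3*airybi(c*(-1/k)^(1/3)), c)


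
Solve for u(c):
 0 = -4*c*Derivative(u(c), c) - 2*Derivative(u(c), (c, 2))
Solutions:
 u(c) = C1 + C2*erf(c)


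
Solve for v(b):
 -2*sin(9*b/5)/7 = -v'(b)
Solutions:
 v(b) = C1 - 10*cos(9*b/5)/63


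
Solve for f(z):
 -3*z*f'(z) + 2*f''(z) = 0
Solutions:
 f(z) = C1 + C2*erfi(sqrt(3)*z/2)


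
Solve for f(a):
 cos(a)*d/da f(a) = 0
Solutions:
 f(a) = C1


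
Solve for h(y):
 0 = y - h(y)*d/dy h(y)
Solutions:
 h(y) = -sqrt(C1 + y^2)
 h(y) = sqrt(C1 + y^2)


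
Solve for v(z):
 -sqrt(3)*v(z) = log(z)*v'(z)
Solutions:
 v(z) = C1*exp(-sqrt(3)*li(z))


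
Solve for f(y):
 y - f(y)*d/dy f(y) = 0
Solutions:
 f(y) = -sqrt(C1 + y^2)
 f(y) = sqrt(C1 + y^2)


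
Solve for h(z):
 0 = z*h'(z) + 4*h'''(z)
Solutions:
 h(z) = C1 + Integral(C2*airyai(-2^(1/3)*z/2) + C3*airybi(-2^(1/3)*z/2), z)


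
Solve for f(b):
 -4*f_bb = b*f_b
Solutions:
 f(b) = C1 + C2*erf(sqrt(2)*b/4)


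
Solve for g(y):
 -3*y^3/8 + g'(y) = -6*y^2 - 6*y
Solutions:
 g(y) = C1 + 3*y^4/32 - 2*y^3 - 3*y^2


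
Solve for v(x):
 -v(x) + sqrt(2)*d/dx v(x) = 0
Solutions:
 v(x) = C1*exp(sqrt(2)*x/2)


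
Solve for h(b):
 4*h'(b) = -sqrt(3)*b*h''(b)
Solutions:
 h(b) = C1 + C2*b^(1 - 4*sqrt(3)/3)


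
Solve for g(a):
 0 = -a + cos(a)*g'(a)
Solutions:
 g(a) = C1 + Integral(a/cos(a), a)


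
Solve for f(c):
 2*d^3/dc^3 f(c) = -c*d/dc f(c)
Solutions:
 f(c) = C1 + Integral(C2*airyai(-2^(2/3)*c/2) + C3*airybi(-2^(2/3)*c/2), c)


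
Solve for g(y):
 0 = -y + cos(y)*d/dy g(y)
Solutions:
 g(y) = C1 + Integral(y/cos(y), y)


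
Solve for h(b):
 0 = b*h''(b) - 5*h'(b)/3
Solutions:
 h(b) = C1 + C2*b^(8/3)


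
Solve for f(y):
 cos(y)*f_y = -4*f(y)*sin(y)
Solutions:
 f(y) = C1*cos(y)^4


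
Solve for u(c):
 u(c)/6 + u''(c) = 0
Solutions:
 u(c) = C1*sin(sqrt(6)*c/6) + C2*cos(sqrt(6)*c/6)


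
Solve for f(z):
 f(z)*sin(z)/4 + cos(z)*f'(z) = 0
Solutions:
 f(z) = C1*cos(z)^(1/4)


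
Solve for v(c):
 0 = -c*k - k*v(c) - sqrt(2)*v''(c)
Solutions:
 v(c) = C1*exp(-2^(3/4)*c*sqrt(-k)/2) + C2*exp(2^(3/4)*c*sqrt(-k)/2) - c


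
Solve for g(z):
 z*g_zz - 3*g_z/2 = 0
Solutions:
 g(z) = C1 + C2*z^(5/2)


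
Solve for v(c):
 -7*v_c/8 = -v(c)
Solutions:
 v(c) = C1*exp(8*c/7)


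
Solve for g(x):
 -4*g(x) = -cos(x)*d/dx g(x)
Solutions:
 g(x) = C1*(sin(x)^2 + 2*sin(x) + 1)/(sin(x)^2 - 2*sin(x) + 1)


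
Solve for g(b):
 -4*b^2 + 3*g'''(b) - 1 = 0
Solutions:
 g(b) = C1 + C2*b + C3*b^2 + b^5/45 + b^3/18


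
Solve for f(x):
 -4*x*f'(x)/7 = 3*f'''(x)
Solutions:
 f(x) = C1 + Integral(C2*airyai(-42^(2/3)*x/21) + C3*airybi(-42^(2/3)*x/21), x)


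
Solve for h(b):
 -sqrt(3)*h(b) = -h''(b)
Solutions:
 h(b) = C1*exp(-3^(1/4)*b) + C2*exp(3^(1/4)*b)


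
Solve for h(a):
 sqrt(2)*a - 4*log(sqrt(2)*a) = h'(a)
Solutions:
 h(a) = C1 + sqrt(2)*a^2/2 - 4*a*log(a) - a*log(4) + 4*a


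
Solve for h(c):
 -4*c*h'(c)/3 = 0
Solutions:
 h(c) = C1


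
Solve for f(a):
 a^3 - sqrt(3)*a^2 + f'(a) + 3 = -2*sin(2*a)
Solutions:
 f(a) = C1 - a^4/4 + sqrt(3)*a^3/3 - 3*a + cos(2*a)


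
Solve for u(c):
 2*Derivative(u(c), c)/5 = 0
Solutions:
 u(c) = C1


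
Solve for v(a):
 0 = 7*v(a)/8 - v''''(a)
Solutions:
 v(a) = C1*exp(-14^(1/4)*a/2) + C2*exp(14^(1/4)*a/2) + C3*sin(14^(1/4)*a/2) + C4*cos(14^(1/4)*a/2)


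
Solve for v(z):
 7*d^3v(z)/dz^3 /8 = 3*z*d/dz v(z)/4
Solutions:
 v(z) = C1 + Integral(C2*airyai(6^(1/3)*7^(2/3)*z/7) + C3*airybi(6^(1/3)*7^(2/3)*z/7), z)


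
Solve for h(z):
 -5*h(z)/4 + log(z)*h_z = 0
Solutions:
 h(z) = C1*exp(5*li(z)/4)


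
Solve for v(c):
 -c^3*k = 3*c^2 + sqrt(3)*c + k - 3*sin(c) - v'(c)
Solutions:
 v(c) = C1 + c^4*k/4 + c^3 + sqrt(3)*c^2/2 + c*k + 3*cos(c)


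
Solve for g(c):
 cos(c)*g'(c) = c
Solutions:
 g(c) = C1 + Integral(c/cos(c), c)


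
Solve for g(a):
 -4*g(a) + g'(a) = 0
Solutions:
 g(a) = C1*exp(4*a)


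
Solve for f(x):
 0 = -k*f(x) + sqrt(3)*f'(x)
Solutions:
 f(x) = C1*exp(sqrt(3)*k*x/3)


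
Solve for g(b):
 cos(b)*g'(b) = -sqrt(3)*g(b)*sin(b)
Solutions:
 g(b) = C1*cos(b)^(sqrt(3))


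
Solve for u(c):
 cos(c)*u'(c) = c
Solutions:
 u(c) = C1 + Integral(c/cos(c), c)


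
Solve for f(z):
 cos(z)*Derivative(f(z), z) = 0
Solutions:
 f(z) = C1


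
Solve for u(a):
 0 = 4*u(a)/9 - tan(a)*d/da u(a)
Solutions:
 u(a) = C1*sin(a)^(4/9)


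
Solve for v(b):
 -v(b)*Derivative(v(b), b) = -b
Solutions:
 v(b) = -sqrt(C1 + b^2)
 v(b) = sqrt(C1 + b^2)


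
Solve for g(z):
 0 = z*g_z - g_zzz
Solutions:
 g(z) = C1 + Integral(C2*airyai(z) + C3*airybi(z), z)


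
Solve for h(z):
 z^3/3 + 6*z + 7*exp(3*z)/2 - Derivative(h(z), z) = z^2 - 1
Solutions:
 h(z) = C1 + z^4/12 - z^3/3 + 3*z^2 + z + 7*exp(3*z)/6
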